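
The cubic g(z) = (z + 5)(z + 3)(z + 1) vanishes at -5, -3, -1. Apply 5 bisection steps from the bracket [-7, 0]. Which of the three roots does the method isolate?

-5

m = -3.5, g(m) = 1.875 (+); new bracket [-7, -3.5]
m = -5.25, g(m) = -2.390625 (−); new bracket [-5.25, -3.5]
m = -4.375, g(m) = 2.900391 (+); new bracket [-5.25, -4.375]
m = -4.8125, g(m) = 1.2957 (+); new bracket [-5.25, -4.8125]
m = -5.03125, g(m) = -0.2559 (−); new bracket [-5.03125, -4.8125]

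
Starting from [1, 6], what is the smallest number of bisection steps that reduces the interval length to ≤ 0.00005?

17

Width after n steps is 5/2^n. Need 2^n ≥ 5/0.00005 = 100000.
2^16 = 65536 < 100000 ≤ 2^17 = 131072, so n = 17.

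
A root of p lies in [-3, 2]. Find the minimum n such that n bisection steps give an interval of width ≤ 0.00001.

19

Width after n steps is 5/2^n. Need 2^n ≥ 5/0.00001 = 500000.
2^18 = 262144 < 500000 ≤ 2^19 = 524288, so n = 19.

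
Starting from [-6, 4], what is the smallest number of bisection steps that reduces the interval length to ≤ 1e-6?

Width after n steps is 10/2^n. Need 2^n ≥ 10/1e-6 = 10000000.
2^23 = 8388608 < 10000000 ≤ 2^24 = 16777216, so n = 24.

24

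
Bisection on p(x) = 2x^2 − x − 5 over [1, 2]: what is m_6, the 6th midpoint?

1.859375

x = 1.5 gives p = -2, negative; keep [1.5, 2]
x = 1.75 gives p = -0.625, negative; keep [1.75, 2]
x = 1.875 gives p = 0.15625, positive; keep [1.75, 1.875]
x = 1.8125 gives p = -0.2422, negative; keep [1.8125, 1.875]
x = 1.84375 gives p = -0.0449, negative; keep [1.84375, 1.875]
x = 1.859375 gives p = 0.0552, positive; keep [1.84375, 1.859375]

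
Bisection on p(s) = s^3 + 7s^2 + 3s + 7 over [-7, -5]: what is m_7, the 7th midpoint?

-6.703125

s = -6 gives p = 25, positive; keep [-7, -6]
s = -6.5 gives p = 8.625, positive; keep [-7, -6.5]
s = -6.75 gives p = -1.859375, negative; keep [-6.75, -6.5]
s = -6.625 gives p = 3.584, positive; keep [-6.75, -6.625]
s = -6.6875 gives p = 0.9133, positive; keep [-6.75, -6.6875]
s = -6.71875 gives p = -0.4602, negative; keep [-6.71875, -6.6875]
s = -6.703125 gives p = 0.2298, positive; keep [-6.71875, -6.703125]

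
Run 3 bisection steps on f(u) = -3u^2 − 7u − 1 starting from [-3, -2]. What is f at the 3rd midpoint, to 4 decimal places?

f(-2.5) = -2.25 < 0, so the root lies in [-2.5, -2]
f(-2.25) = -0.4375 < 0, so the root lies in [-2.25, -2]
f(-2.125) = 0.328125 > 0, so the root lies in [-2.25, -2.125]

0.3281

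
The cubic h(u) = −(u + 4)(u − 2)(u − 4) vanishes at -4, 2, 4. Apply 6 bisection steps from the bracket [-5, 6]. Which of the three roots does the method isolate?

h(0.5) = -23.625 < 0, so the root lies in [-5, 0.5]
h(-2.25) = -46.484375 < 0, so the root lies in [-5, -2.25]
h(-3.625) = -16.083984 < 0, so the root lies in [-5, -3.625]
h(-4.3125) = 16.3977 > 0, so the root lies in [-4.3125, -3.625]
h(-3.96875) = -1.4864 < 0, so the root lies in [-4.3125, -3.96875]
h(-4.140625) = 7.0296 > 0, so the root lies in [-4.140625, -3.96875]

-4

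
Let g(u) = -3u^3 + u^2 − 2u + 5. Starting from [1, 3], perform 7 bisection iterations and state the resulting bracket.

[1.09375, 1.109375]

m = 2, g(m) = -19 (−); new bracket [1, 2]
m = 1.5, g(m) = -5.875 (−); new bracket [1, 1.5]
m = 1.25, g(m) = -1.796875 (−); new bracket [1, 1.25]
m = 1.125, g(m) = -0.2559 (−); new bracket [1, 1.125]
m = 1.0625, g(m) = 0.4055 (+); new bracket [1.0625, 1.125]
m = 1.09375, g(m) = 0.0835 (+); new bracket [1.09375, 1.125]
m = 1.109375, g(m) = -0.084 (−); new bracket [1.09375, 1.109375]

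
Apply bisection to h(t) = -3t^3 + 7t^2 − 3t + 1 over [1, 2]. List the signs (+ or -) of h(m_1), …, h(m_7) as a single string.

t = 1.5 gives h = 2.125, positive; keep [1.5, 2]
t = 1.75 gives h = 1.109375, positive; keep [1.75, 2]
t = 1.875 gives h = 0.208984, positive; keep [1.875, 2]
t = 1.9375 gives h = -0.3547, negative; keep [1.875, 1.9375]
t = 1.90625 gives h = -0.063, negative; keep [1.875, 1.90625]
t = 1.890625 gives h = 0.0755, positive; keep [1.890625, 1.90625]
t = 1.8984375 gives h = 0.0069, positive; keep [1.8984375, 1.90625]

+++--++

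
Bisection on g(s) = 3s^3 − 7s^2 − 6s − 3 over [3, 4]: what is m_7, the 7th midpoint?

3.0859375

midpoint 3.5: g = 18.875 > 0 → [3, 3.5]
midpoint 3.25: g = 6.546875 > 0 → [3, 3.25]
midpoint 3.125: g = 1.443359 > 0 → [3, 3.125]
midpoint 3.0625: g = -0.8586 < 0 → [3.0625, 3.125]
midpoint 3.09375: g = 0.272 > 0 → [3.0625, 3.09375]
midpoint 3.078125: g = -0.2984 < 0 → [3.078125, 3.09375]
midpoint 3.0859375: g = -0.0145 < 0 → [3.0859375, 3.09375]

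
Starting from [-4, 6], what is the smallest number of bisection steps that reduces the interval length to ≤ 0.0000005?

25

Width after n steps is 10/2^n. Need 2^n ≥ 10/0.0000005 = 20000000.
2^24 = 16777216 < 20000000 ≤ 2^25 = 33554432, so n = 25.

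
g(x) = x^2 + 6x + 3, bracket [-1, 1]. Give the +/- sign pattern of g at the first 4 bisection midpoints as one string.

m = 0, g(m) = 3 (+); new bracket [-1, 0]
m = -0.5, g(m) = 0.25 (+); new bracket [-1, -0.5]
m = -0.75, g(m) = -0.9375 (−); new bracket [-0.75, -0.5]
m = -0.625, g(m) = -0.3594 (−); new bracket [-0.625, -0.5]

++--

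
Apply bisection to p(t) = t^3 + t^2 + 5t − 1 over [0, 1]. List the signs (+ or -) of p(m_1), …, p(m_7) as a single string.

t = 0.5 gives p = 1.875, positive; keep [0, 0.5]
t = 0.25 gives p = 0.328125, positive; keep [0, 0.25]
t = 0.125 gives p = -0.357422, negative; keep [0.125, 0.25]
t = 0.1875 gives p = -0.0208, negative; keep [0.1875, 0.25]
t = 0.21875 gives p = 0.1521, positive; keep [0.1875, 0.21875]
t = 0.203125 gives p = 0.0653, positive; keep [0.1875, 0.203125]
t = 0.1953125 gives p = 0.0222, positive; keep [0.1875, 0.1953125]

++--+++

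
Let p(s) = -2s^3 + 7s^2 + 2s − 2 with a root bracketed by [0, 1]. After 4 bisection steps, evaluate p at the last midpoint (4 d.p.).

midpoint 0.5: p = 0.5 > 0 → [0, 0.5]
midpoint 0.25: p = -1.09375 < 0 → [0.25, 0.5]
midpoint 0.375: p = -0.371094 < 0 → [0.375, 0.5]
midpoint 0.4375: p = 0.0474 > 0 → [0.375, 0.4375]

0.0474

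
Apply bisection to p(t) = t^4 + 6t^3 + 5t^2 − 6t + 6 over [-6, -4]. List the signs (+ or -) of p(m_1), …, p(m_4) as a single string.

+-++

p(-5) = 36 > 0, so the root lies in [-5, -4]
p(-4.5) = -2.4375 < 0, so the root lies in [-5, -4.5]
p(-4.75) = 13.347656 > 0, so the root lies in [-4.75, -4.5]
p(-4.625) = 4.6721 > 0, so the root lies in [-4.625, -4.5]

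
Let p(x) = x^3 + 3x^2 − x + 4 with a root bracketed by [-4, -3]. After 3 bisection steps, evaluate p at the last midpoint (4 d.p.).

m = -3.5, p(m) = 1.375 (+); new bracket [-4, -3.5]
m = -3.75, p(m) = -2.796875 (−); new bracket [-3.75, -3.5]
m = -3.625, p(m) = -0.587891 (−); new bracket [-3.625, -3.5]

-0.5879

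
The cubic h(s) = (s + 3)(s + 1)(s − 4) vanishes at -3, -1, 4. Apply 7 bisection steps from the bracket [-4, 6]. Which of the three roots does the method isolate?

4

midpoint 1: h = -24 < 0 → [1, 6]
midpoint 3.5: h = -14.625 < 0 → [3.5, 6]
midpoint 4.75: h = 33.421875 > 0 → [3.5, 4.75]
midpoint 4.125: h = 4.5645 > 0 → [3.5, 4.125]
midpoint 3.8125: h = -6.1472 < 0 → [3.8125, 4.125]
midpoint 3.96875: h = -1.0821 < 0 → [3.96875, 4.125]
midpoint 4.046875: h = 1.6671 > 0 → [3.96875, 4.046875]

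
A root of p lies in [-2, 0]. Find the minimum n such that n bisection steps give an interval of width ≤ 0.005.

9

Width after n steps is 2/2^n. Need 2^n ≥ 2/0.005 = 400.
2^8 = 256 < 400 ≤ 2^9 = 512, so n = 9.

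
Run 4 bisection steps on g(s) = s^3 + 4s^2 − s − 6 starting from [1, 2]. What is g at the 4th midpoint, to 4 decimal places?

midpoint 1.5: g = 4.875 > 0 → [1, 1.5]
midpoint 1.25: g = 0.953125 > 0 → [1, 1.25]
midpoint 1.125: g = -0.638672 < 0 → [1.125, 1.25]
midpoint 1.1875: g = 0.1277 > 0 → [1.125, 1.1875]

0.1277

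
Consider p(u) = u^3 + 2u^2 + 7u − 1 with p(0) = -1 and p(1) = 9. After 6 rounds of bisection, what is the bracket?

midpoint 0.5: p = 3.125 > 0 → [0, 0.5]
midpoint 0.25: p = 0.890625 > 0 → [0, 0.25]
midpoint 0.125: p = -0.091797 < 0 → [0.125, 0.25]
midpoint 0.1875: p = 0.3894 > 0 → [0.125, 0.1875]
midpoint 0.15625: p = 0.1464 > 0 → [0.125, 0.15625]
midpoint 0.140625: p = 0.0267 > 0 → [0.125, 0.140625]

[0.125, 0.140625]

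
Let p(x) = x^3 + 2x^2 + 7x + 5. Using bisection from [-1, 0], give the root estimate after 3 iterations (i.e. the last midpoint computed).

m = -0.5, p(m) = 1.875 (+); new bracket [-1, -0.5]
m = -0.75, p(m) = 0.453125 (+); new bracket [-1, -0.75]
m = -0.875, p(m) = -0.263672 (−); new bracket [-0.875, -0.75]

-0.875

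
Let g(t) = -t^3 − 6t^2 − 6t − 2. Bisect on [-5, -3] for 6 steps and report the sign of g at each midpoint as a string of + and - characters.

midpoint -4: g = -10 < 0 → [-5, -4]
midpoint -4.5: g = -5.375 < 0 → [-5, -4.5]
midpoint -4.75: g = -1.703125 < 0 → [-5, -4.75]
midpoint -4.875: g = 0.5137 > 0 → [-4.875, -4.75]
midpoint -4.8125: g = -0.6277 < 0 → [-4.875, -4.8125]
midpoint -4.84375: g = -0.0653 < 0 → [-4.875, -4.84375]

---+--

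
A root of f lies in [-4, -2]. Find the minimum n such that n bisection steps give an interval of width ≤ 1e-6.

Width after n steps is 2/2^n. Need 2^n ≥ 2/1e-6 = 2000000.
2^20 = 1048576 < 2000000 ≤ 2^21 = 2097152, so n = 21.

21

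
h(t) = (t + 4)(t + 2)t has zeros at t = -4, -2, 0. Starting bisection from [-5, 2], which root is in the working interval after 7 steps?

0

m = -1.5, h(m) = -1.875 (−); new bracket [-1.5, 2]
m = 0.25, h(m) = 2.390625 (+); new bracket [-1.5, 0.25]
m = -0.625, h(m) = -2.900391 (−); new bracket [-0.625, 0.25]
m = -0.1875, h(m) = -1.2957 (−); new bracket [-0.1875, 0.25]
m = 0.03125, h(m) = 0.2559 (+); new bracket [-0.1875, 0.03125]
m = -0.078125, h(m) = -0.5889 (−); new bracket [-0.078125, 0.03125]
m = -0.0234375, h(m) = -0.1842 (−); new bracket [-0.0234375, 0.03125]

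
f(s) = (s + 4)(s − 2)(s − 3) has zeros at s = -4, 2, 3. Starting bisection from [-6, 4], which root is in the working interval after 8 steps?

s = -1 gives f = 36, positive; keep [-6, -1]
s = -3.5 gives f = 17.875, positive; keep [-6, -3.5]
s = -4.75 gives f = -39.234375, negative; keep [-4.75, -3.5]
s = -4.125 gives f = -5.4551, negative; keep [-4.125, -3.5]
s = -3.8125 gives f = 7.4246, positive; keep [-4.125, -3.8125]
s = -3.96875 gives f = 1.2998, positive; keep [-4.125, -3.96875]
s = -4.046875 gives f = -1.9974, negative; keep [-4.046875, -3.96875]
s = -4.0078125 gives f = -0.3289, negative; keep [-4.0078125, -3.96875]

-4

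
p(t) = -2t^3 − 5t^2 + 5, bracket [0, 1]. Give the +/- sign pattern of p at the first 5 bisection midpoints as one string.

++-++

p(0.5) = 3.5 > 0, so the root lies in [0.5, 1]
p(0.75) = 1.34375 > 0, so the root lies in [0.75, 1]
p(0.875) = -0.167969 < 0, so the root lies in [0.75, 0.875]
p(0.8125) = 0.6265 > 0, so the root lies in [0.8125, 0.875]
p(0.84375) = 0.2391 > 0, so the root lies in [0.84375, 0.875]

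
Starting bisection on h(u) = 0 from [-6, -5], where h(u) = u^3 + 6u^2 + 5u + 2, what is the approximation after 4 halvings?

-5.0625

midpoint -5.5: h = -10.375 < 0 → [-5.5, -5]
midpoint -5.25: h = -3.578125 < 0 → [-5.25, -5]
midpoint -5.125: h = -0.642578 < 0 → [-5.125, -5]
midpoint -5.0625: h = 0.7146 > 0 → [-5.125, -5.0625]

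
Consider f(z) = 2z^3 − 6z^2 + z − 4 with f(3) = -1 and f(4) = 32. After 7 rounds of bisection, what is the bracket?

[3.046875, 3.0546875]

f(3.5) = 11.75 > 0, so the root lies in [3, 3.5]
f(3.25) = 4.53125 > 0, so the root lies in [3, 3.25]
f(3.125) = 1.566406 > 0, so the root lies in [3, 3.125]
f(3.0625) = 0.2349 > 0, so the root lies in [3, 3.0625]
f(3.03125) = -0.3945 < 0, so the root lies in [3.03125, 3.0625]
f(3.046875) = -0.0828 < 0, so the root lies in [3.046875, 3.0625]
f(3.0546875) = 0.0753 > 0, so the root lies in [3.046875, 3.0546875]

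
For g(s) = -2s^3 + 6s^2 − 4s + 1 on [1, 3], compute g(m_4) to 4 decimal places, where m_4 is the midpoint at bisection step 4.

0.4023

s = 2 gives g = 1, positive; keep [2, 3]
s = 2.5 gives g = -2.75, negative; keep [2, 2.5]
s = 2.25 gives g = -0.40625, negative; keep [2, 2.25]
s = 2.125 gives g = 0.4023, positive; keep [2.125, 2.25]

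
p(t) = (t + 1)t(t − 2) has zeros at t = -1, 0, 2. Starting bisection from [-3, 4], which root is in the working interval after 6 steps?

2

m = 0.5, p(m) = -1.125 (−); new bracket [0.5, 4]
m = 2.25, p(m) = 1.828125 (+); new bracket [0.5, 2.25]
m = 1.375, p(m) = -2.041016 (−); new bracket [1.375, 2.25]
m = 1.8125, p(m) = -0.9558 (−); new bracket [1.8125, 2.25]
m = 2.03125, p(m) = 0.1924 (+); new bracket [1.8125, 2.03125]
m = 1.921875, p(m) = -0.4387 (−); new bracket [1.921875, 2.03125]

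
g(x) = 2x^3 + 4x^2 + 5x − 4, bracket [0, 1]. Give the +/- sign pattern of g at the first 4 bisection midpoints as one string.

-+++

g(0.5) = -0.25 < 0, so the root lies in [0.5, 1]
g(0.75) = 2.84375 > 0, so the root lies in [0.5, 0.75]
g(0.625) = 1.175781 > 0, so the root lies in [0.5, 0.625]
g(0.5625) = 0.4341 > 0, so the root lies in [0.5, 0.5625]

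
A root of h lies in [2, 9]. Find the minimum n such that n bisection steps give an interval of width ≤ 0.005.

11

Width after n steps is 7/2^n. Need 2^n ≥ 7/0.005 = 1400.
2^10 = 1024 < 1400 ≤ 2^11 = 2048, so n = 11.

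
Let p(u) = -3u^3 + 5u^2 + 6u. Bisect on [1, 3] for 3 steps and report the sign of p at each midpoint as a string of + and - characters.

+-+

m = 2, p(m) = 8 (+); new bracket [2, 3]
m = 2.5, p(m) = -0.625 (−); new bracket [2, 2.5]
m = 2.25, p(m) = 4.640625 (+); new bracket [2.25, 2.5]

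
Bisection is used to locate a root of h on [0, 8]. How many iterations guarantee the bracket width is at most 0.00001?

20

Width after n steps is 8/2^n. Need 2^n ≥ 8/0.00001 = 800000.
2^19 = 524288 < 800000 ≤ 2^20 = 1048576, so n = 20.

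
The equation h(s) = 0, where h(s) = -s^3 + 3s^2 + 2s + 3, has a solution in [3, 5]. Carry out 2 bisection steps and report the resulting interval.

[3.5, 4]

midpoint 4: h = -5 < 0 → [3, 4]
midpoint 3.5: h = 3.875 > 0 → [3.5, 4]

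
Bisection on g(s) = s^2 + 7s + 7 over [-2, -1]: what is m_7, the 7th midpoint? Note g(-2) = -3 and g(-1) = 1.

-1.2109375

midpoint -1.5: g = -1.25 < 0 → [-1.5, -1]
midpoint -1.25: g = -0.1875 < 0 → [-1.25, -1]
midpoint -1.125: g = 0.390625 > 0 → [-1.25, -1.125]
midpoint -1.1875: g = 0.0977 > 0 → [-1.25, -1.1875]
midpoint -1.21875: g = -0.0459 < 0 → [-1.21875, -1.1875]
midpoint -1.203125: g = 0.0256 > 0 → [-1.21875, -1.203125]
midpoint -1.2109375: g = -0.0102 < 0 → [-1.2109375, -1.203125]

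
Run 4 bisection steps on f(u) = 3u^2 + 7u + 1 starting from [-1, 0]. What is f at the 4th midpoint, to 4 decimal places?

-0.2070

f(-0.5) = -1.75 < 0, so the root lies in [-0.5, 0]
f(-0.25) = -0.5625 < 0, so the root lies in [-0.25, 0]
f(-0.125) = 0.171875 > 0, so the root lies in [-0.25, -0.125]
f(-0.1875) = -0.207 < 0, so the root lies in [-0.1875, -0.125]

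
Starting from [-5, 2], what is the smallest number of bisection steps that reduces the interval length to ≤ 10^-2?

10

Width after n steps is 7/2^n. Need 2^n ≥ 7/10^-2 = 700.
2^9 = 512 < 700 ≤ 2^10 = 1024, so n = 10.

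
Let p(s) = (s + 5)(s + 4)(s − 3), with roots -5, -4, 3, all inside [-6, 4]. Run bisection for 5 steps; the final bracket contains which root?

3

m = -1, p(m) = -48 (−); new bracket [-1, 4]
m = 1.5, p(m) = -53.625 (−); new bracket [1.5, 4]
m = 2.75, p(m) = -13.078125 (−); new bracket [2.75, 4]
m = 3.375, p(m) = 23.1621 (+); new bracket [2.75, 3.375]
m = 3.0625, p(m) = 3.5588 (+); new bracket [2.75, 3.0625]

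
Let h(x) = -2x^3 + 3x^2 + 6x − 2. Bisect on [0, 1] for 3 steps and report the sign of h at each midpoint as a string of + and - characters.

midpoint 0.5: h = 1.5 > 0 → [0, 0.5]
midpoint 0.25: h = -0.34375 < 0 → [0.25, 0.5]
midpoint 0.375: h = 0.566406 > 0 → [0.25, 0.375]

+-+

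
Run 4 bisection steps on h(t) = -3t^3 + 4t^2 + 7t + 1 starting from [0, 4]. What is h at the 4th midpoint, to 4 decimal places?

2.8281

t = 2 gives h = 7, positive; keep [2, 4]
t = 3 gives h = -23, negative; keep [2, 3]
t = 2.5 gives h = -3.375, negative; keep [2, 2.5]
t = 2.25 gives h = 2.8281, positive; keep [2.25, 2.5]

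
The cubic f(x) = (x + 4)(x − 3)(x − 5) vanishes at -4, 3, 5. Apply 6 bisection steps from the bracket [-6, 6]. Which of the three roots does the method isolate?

-4

f(0) = 60 > 0, so the root lies in [-6, 0]
f(-3) = 48 > 0, so the root lies in [-6, -3]
f(-4.5) = -35.625 < 0, so the root lies in [-4.5, -3]
f(-3.75) = 14.7656 > 0, so the root lies in [-4.5, -3.75]
f(-4.125) = -8.127 < 0, so the root lies in [-4.125, -3.75]
f(-3.9375) = 3.8752 > 0, so the root lies in [-4.125, -3.9375]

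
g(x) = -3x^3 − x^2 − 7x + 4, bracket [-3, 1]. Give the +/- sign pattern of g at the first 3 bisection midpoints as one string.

x = -1 gives g = 13, positive; keep [-1, 1]
x = 0 gives g = 4, positive; keep [0, 1]
x = 0.5 gives g = -0.125, negative; keep [0, 0.5]

++-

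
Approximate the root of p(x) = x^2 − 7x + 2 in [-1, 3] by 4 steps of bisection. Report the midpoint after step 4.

m = 1, p(m) = -4 (−); new bracket [-1, 1]
m = 0, p(m) = 2 (+); new bracket [0, 1]
m = 0.5, p(m) = -1.25 (−); new bracket [0, 0.5]
m = 0.25, p(m) = 0.3125 (+); new bracket [0.25, 0.5]

0.25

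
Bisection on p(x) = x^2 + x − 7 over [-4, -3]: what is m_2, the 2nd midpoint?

-3.25

m = -3.5, p(m) = 1.75 (+); new bracket [-3.5, -3]
m = -3.25, p(m) = 0.3125 (+); new bracket [-3.25, -3]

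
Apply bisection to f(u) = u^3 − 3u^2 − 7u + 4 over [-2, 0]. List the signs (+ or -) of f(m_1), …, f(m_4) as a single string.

+++-

u = -1 gives f = 7, positive; keep [-2, -1]
u = -1.5 gives f = 4.375, positive; keep [-2, -1.5]
u = -1.75 gives f = 1.703125, positive; keep [-2, -1.75]
u = -1.875 gives f = -0.0137, negative; keep [-1.875, -1.75]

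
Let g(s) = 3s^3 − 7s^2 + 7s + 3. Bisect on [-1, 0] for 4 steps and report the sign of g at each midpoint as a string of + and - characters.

m = -0.5, g(m) = -2.625 (−); new bracket [-0.5, 0]
m = -0.25, g(m) = 0.765625 (+); new bracket [-0.5, -0.25]
m = -0.375, g(m) = -0.767578 (−); new bracket [-0.375, -0.25]
m = -0.3125, g(m) = 0.0374 (+); new bracket [-0.375, -0.3125]

-+-+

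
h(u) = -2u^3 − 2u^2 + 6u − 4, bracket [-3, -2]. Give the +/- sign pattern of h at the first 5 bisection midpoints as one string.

-++++

m = -2.5, h(m) = -0.25 (−); new bracket [-3, -2.5]
m = -2.75, h(m) = 5.96875 (+); new bracket [-2.75, -2.5]
m = -2.625, h(m) = 2.644531 (+); new bracket [-2.625, -2.5]
m = -2.5625, h(m) = 1.145 (+); new bracket [-2.5625, -2.5]
m = -2.53125, h(m) = 0.4346 (+); new bracket [-2.53125, -2.5]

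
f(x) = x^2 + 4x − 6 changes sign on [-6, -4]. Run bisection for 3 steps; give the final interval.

[-5.25, -5]

m = -5, f(m) = -1 (−); new bracket [-6, -5]
m = -5.5, f(m) = 2.25 (+); new bracket [-5.5, -5]
m = -5.25, f(m) = 0.5625 (+); new bracket [-5.25, -5]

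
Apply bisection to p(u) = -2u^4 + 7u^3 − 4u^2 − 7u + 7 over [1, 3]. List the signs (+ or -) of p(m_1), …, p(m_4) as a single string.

+--+

u = 2 gives p = 1, positive; keep [2, 3]
u = 2.5 gives p = -4.25, negative; keep [2, 2.5]
u = 2.25 gives p = -0.523438, negative; keep [2, 2.25]
u = 2.125 gives p = 0.4507, positive; keep [2.125, 2.25]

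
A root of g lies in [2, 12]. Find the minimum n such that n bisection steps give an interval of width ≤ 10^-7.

27

Width after n steps is 10/2^n. Need 2^n ≥ 10/10^-7 = 100000000.
2^26 = 67108864 < 100000000 ≤ 2^27 = 134217728, so n = 27.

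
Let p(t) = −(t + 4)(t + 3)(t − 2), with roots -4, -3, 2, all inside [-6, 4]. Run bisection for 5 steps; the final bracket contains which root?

2

midpoint -1: p = 18 > 0 → [-1, 4]
midpoint 1.5: p = 12.375 > 0 → [1.5, 4]
midpoint 2.75: p = -29.109375 < 0 → [1.5, 2.75]
midpoint 2.125: p = -3.9238 < 0 → [1.5, 2.125]
midpoint 1.8125: p = 5.2449 > 0 → [1.8125, 2.125]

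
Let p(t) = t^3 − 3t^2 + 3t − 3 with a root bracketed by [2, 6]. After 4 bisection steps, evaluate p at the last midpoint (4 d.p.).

-0.0469

midpoint 4: p = 25 > 0 → [2, 4]
midpoint 3: p = 6 > 0 → [2, 3]
midpoint 2.5: p = 1.375 > 0 → [2, 2.5]
midpoint 2.25: p = -0.0469 < 0 → [2.25, 2.5]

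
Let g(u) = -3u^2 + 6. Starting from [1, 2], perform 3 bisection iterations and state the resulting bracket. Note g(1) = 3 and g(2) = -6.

m = 1.5, g(m) = -0.75 (−); new bracket [1, 1.5]
m = 1.25, g(m) = 1.3125 (+); new bracket [1.25, 1.5]
m = 1.375, g(m) = 0.328125 (+); new bracket [1.375, 1.5]

[1.375, 1.5]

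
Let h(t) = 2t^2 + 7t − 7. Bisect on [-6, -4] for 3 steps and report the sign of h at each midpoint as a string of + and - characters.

h(-5) = 8 > 0, so the root lies in [-5, -4]
h(-4.5) = 2 > 0, so the root lies in [-4.5, -4]
h(-4.25) = -0.625 < 0, so the root lies in [-4.5, -4.25]

++-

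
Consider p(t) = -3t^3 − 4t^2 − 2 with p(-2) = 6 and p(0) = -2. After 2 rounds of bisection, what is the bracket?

midpoint -1: p = -3 < 0 → [-2, -1]
midpoint -1.5: p = -0.875 < 0 → [-2, -1.5]

[-2, -1.5]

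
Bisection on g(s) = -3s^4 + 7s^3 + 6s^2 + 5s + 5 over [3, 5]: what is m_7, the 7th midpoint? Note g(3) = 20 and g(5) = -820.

3.171875

midpoint 4: g = -199 < 0 → [3, 4]
midpoint 3.5: g = -54.0625 < 0 → [3, 3.5]
midpoint 3.25: g = -9.777344 < 0 → [3, 3.25]
midpoint 3.125: g = 6.7395 > 0 → [3.125, 3.25]
midpoint 3.1875: g = -1.0894 < 0 → [3.125, 3.1875]
midpoint 3.15625: g = 2.9296 > 0 → [3.15625, 3.1875]
midpoint 3.171875: g = 0.9466 > 0 → [3.171875, 3.1875]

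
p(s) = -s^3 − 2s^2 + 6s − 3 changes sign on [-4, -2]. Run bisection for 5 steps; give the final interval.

midpoint -3: p = -12 < 0 → [-4, -3]
midpoint -3.5: p = -5.625 < 0 → [-4, -3.5]
midpoint -3.75: p = -0.890625 < 0 → [-4, -3.75]
midpoint -3.875: p = 1.9043 > 0 → [-3.875, -3.75]
midpoint -3.8125: p = 0.47 > 0 → [-3.8125, -3.75]

[-3.8125, -3.75]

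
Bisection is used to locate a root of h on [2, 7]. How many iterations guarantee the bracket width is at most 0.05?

Width after n steps is 5/2^n. Need 2^n ≥ 5/0.05 = 100.
2^6 = 64 < 100 ≤ 2^7 = 128, so n = 7.

7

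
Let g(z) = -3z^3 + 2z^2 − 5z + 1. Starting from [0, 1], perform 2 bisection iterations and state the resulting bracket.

m = 0.5, g(m) = -1.375 (−); new bracket [0, 0.5]
m = 0.25, g(m) = -0.171875 (−); new bracket [0, 0.25]

[0, 0.25]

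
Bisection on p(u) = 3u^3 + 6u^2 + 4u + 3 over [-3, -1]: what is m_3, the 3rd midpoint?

-1.75

m = -2, p(m) = -5 (−); new bracket [-2, -1]
m = -1.5, p(m) = 0.375 (+); new bracket [-2, -1.5]
m = -1.75, p(m) = -1.703125 (−); new bracket [-1.75, -1.5]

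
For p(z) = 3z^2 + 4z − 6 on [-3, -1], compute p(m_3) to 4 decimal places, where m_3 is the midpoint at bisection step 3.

midpoint -2: p = -2 < 0 → [-3, -2]
midpoint -2.5: p = 2.75 > 0 → [-2.5, -2]
midpoint -2.25: p = 0.1875 > 0 → [-2.25, -2]

0.1875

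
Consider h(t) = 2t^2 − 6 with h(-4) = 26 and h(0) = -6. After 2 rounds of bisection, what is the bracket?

[-2, -1]

midpoint -2: h = 2 > 0 → [-2, 0]
midpoint -1: h = -4 < 0 → [-2, -1]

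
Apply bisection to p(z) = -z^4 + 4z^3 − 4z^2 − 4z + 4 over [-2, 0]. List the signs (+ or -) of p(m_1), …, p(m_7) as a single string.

p(-1) = -1 < 0, so the root lies in [-1, 0]
p(-0.5) = 4.4375 > 0, so the root lies in [-1, -0.5]
p(-0.75) = 2.746094 > 0, so the root lies in [-1, -0.75]
p(-0.875) = 1.1716 > 0, so the root lies in [-1, -0.875]
p(-0.9375) = 0.166 > 0, so the root lies in [-1, -0.9375]
p(-0.96875) = -0.3962 < 0, so the root lies in [-0.96875, -0.9375]
p(-0.953125) = -0.11 < 0, so the root lies in [-0.953125, -0.9375]

-++++--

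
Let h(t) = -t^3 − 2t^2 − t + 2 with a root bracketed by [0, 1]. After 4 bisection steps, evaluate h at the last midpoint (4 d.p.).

0.0422

t = 0.5 gives h = 0.875, positive; keep [0.5, 1]
t = 0.75 gives h = -0.296875, negative; keep [0.5, 0.75]
t = 0.625 gives h = 0.349609, positive; keep [0.625, 0.75]
t = 0.6875 gives h = 0.0422, positive; keep [0.6875, 0.75]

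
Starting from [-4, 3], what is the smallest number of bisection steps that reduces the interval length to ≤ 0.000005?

Width after n steps is 7/2^n. Need 2^n ≥ 7/0.000005 = 1400000.
2^20 = 1048576 < 1400000 ≤ 2^21 = 2097152, so n = 21.

21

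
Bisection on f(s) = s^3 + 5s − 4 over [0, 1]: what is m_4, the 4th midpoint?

0.6875

f(0.5) = -1.375 < 0, so the root lies in [0.5, 1]
f(0.75) = 0.171875 > 0, so the root lies in [0.5, 0.75]
f(0.625) = -0.630859 < 0, so the root lies in [0.625, 0.75]
f(0.6875) = -0.2375 < 0, so the root lies in [0.6875, 0.75]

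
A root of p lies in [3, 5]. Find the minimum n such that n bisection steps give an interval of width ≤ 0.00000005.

Width after n steps is 2/2^n. Need 2^n ≥ 2/0.00000005 = 40000000.
2^25 = 33554432 < 40000000 ≤ 2^26 = 67108864, so n = 26.

26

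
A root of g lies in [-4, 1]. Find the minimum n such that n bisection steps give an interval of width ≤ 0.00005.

Width after n steps is 5/2^n. Need 2^n ≥ 5/0.00005 = 100000.
2^16 = 65536 < 100000 ≤ 2^17 = 131072, so n = 17.

17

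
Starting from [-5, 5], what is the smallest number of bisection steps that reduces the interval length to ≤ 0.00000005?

Width after n steps is 10/2^n. Need 2^n ≥ 10/0.00000005 = 200000000.
2^27 = 134217728 < 200000000 ≤ 2^28 = 268435456, so n = 28.

28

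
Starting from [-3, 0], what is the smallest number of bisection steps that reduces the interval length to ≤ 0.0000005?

23

Width after n steps is 3/2^n. Need 2^n ≥ 3/0.0000005 = 6000000.
2^22 = 4194304 < 6000000 ≤ 2^23 = 8388608, so n = 23.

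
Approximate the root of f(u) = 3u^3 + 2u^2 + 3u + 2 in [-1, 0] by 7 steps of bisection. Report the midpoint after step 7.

-0.6640625

midpoint -0.5: f = 0.625 > 0 → [-1, -0.5]
midpoint -0.75: f = -0.390625 < 0 → [-0.75, -0.5]
midpoint -0.625: f = 0.173828 > 0 → [-0.75, -0.625]
midpoint -0.6875: f = -0.092 < 0 → [-0.6875, -0.625]
midpoint -0.65625: f = 0.0447 > 0 → [-0.6875, -0.65625]
midpoint -0.671875: f = -0.0227 < 0 → [-0.671875, -0.65625]
midpoint -0.6640625: f = 0.0113 > 0 → [-0.671875, -0.6640625]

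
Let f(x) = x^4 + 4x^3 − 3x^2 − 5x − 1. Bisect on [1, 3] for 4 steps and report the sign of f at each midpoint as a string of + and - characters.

m = 2, f(m) = 25 (+); new bracket [1, 2]
m = 1.5, f(m) = 3.3125 (+); new bracket [1, 1.5]
m = 1.25, f(m) = -1.683594 (−); new bracket [1.25, 1.5]
m = 1.375, f(m) = 0.426 (+); new bracket [1.25, 1.375]

++-+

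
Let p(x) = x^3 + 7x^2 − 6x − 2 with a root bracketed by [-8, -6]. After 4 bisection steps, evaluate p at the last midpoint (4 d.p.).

midpoint -7: p = 40 > 0 → [-8, -7]
midpoint -7.5: p = 14.875 > 0 → [-8, -7.5]
midpoint -7.75: p = -0.546875 < 0 → [-7.75, -7.5]
midpoint -7.625: p = 7.4121 > 0 → [-7.75, -7.625]

7.4121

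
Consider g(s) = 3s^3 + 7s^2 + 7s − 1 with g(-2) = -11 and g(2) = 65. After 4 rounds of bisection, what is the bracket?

s = 0 gives g = -1, negative; keep [0, 2]
s = 1 gives g = 16, positive; keep [0, 1]
s = 0.5 gives g = 4.625, positive; keep [0, 0.5]
s = 0.25 gives g = 1.2344, positive; keep [0, 0.25]

[0, 0.25]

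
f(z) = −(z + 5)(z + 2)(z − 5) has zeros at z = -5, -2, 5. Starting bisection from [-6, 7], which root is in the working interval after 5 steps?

5

f(0.5) = 61.875 > 0, so the root lies in [0.5, 7]
f(3.75) = 62.890625 > 0, so the root lies in [3.75, 7]
f(5.375) = -28.693359 < 0, so the root lies in [3.75, 5.375]
f(4.5625) = 27.4548 > 0, so the root lies in [4.5625, 5.375]
f(4.96875) = 2.1709 > 0, so the root lies in [4.96875, 5.375]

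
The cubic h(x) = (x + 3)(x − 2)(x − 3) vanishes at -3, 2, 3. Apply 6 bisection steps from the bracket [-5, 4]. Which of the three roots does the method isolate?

-3

m = -0.5, h(m) = 21.875 (+); new bracket [-5, -0.5]
m = -2.75, h(m) = 6.828125 (+); new bracket [-5, -2.75]
m = -3.875, h(m) = -35.341797 (−); new bracket [-3.875, -2.75]
m = -3.3125, h(m) = -10.4797 (−); new bracket [-3.3125, -2.75]
m = -3.03125, h(m) = -0.9483 (−); new bracket [-3.03125, -2.75]
m = -2.890625, h(m) = 3.151 (+); new bracket [-3.03125, -2.890625]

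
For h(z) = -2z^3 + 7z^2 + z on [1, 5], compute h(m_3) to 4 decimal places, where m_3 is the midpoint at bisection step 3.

3.5000

m = 3, h(m) = 12 (+); new bracket [3, 5]
m = 4, h(m) = -12 (−); new bracket [3, 4]
m = 3.5, h(m) = 3.5 (+); new bracket [3.5, 4]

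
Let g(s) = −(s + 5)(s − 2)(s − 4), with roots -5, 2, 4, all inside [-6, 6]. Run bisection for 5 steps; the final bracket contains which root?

g(0) = -40 < 0, so the root lies in [-6, 0]
g(-3) = -70 < 0, so the root lies in [-6, -3]
g(-4.5) = -27.625 < 0, so the root lies in [-6, -4.5]
g(-5.25) = 16.7656 > 0, so the root lies in [-5.25, -4.5]
g(-4.875) = -7.627 < 0, so the root lies in [-5.25, -4.875]

-5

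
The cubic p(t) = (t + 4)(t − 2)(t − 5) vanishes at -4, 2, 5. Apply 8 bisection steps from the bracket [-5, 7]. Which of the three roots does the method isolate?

-4

midpoint 1: p = 20 > 0 → [-5, 1]
midpoint -2: p = 56 > 0 → [-5, -2]
midpoint -3.5: p = 23.375 > 0 → [-5, -3.5]
midpoint -4.25: p = -14.4531 < 0 → [-4.25, -3.5]
midpoint -3.875: p = 6.5176 > 0 → [-4.25, -3.875]
midpoint -4.0625: p = -3.4338 < 0 → [-4.0625, -3.875]
midpoint -3.96875: p = 1.6729 > 0 → [-4.0625, -3.96875]
midpoint -4.015625: p = -0.8474 < 0 → [-4.015625, -3.96875]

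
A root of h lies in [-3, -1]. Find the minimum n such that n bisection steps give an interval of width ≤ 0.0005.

Width after n steps is 2/2^n. Need 2^n ≥ 2/0.0005 = 4000.
2^11 = 2048 < 4000 ≤ 2^12 = 4096, so n = 12.

12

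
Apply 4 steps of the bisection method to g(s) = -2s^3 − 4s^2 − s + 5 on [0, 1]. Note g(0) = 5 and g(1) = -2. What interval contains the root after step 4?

[0.8125, 0.875]

midpoint 0.5: g = 3.25 > 0 → [0.5, 1]
midpoint 0.75: g = 1.15625 > 0 → [0.75, 1]
midpoint 0.875: g = -0.277344 < 0 → [0.75, 0.875]
midpoint 0.8125: g = 0.4741 > 0 → [0.8125, 0.875]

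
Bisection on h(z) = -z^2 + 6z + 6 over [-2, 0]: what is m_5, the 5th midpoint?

m = -1, h(m) = -1 (−); new bracket [-1, 0]
m = -0.5, h(m) = 2.75 (+); new bracket [-1, -0.5]
m = -0.75, h(m) = 0.9375 (+); new bracket [-1, -0.75]
m = -0.875, h(m) = -0.0156 (−); new bracket [-0.875, -0.75]
m = -0.8125, h(m) = 0.4648 (+); new bracket [-0.875, -0.8125]

-0.8125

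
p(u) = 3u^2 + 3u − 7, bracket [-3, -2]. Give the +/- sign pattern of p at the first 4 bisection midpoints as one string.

+++-

midpoint -2.5: p = 4.25 > 0 → [-2.5, -2]
midpoint -2.25: p = 1.4375 > 0 → [-2.25, -2]
midpoint -2.125: p = 0.171875 > 0 → [-2.125, -2]
midpoint -2.0625: p = -0.4258 < 0 → [-2.125, -2.0625]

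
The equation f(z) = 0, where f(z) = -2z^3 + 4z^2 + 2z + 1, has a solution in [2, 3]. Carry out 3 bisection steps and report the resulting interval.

z = 2.5 gives f = -0.25, negative; keep [2, 2.5]
z = 2.25 gives f = 2.96875, positive; keep [2.25, 2.5]
z = 2.375 gives f = 1.519531, positive; keep [2.375, 2.5]

[2.375, 2.5]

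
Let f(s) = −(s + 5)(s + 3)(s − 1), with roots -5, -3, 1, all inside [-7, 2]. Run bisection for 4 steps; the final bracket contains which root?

1

midpoint -2.5: f = 4.375 > 0 → [-2.5, 2]
midpoint -0.25: f = 16.328125 > 0 → [-0.25, 2]
midpoint 0.875: f = 2.845703 > 0 → [0.875, 2]
midpoint 1.4375: f = -12.4978 < 0 → [0.875, 1.4375]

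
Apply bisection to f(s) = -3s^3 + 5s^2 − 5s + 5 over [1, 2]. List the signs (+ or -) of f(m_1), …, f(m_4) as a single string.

f(1.5) = -1.375 < 0, so the root lies in [1, 1.5]
f(1.25) = 0.703125 > 0, so the root lies in [1.25, 1.5]
f(1.375) = -0.220703 < 0, so the root lies in [1.25, 1.375]
f(1.3125) = 0.2678 > 0, so the root lies in [1.3125, 1.375]

-+-+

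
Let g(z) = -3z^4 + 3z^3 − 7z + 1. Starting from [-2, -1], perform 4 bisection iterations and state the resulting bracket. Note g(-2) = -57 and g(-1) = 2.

z = -1.5 gives g = -13.8125, negative; keep [-1.5, -1]
z = -1.25 gives g = -3.433594, negative; keep [-1.25, -1]
z = -1.125 gives g = -0.201904, negative; keep [-1.125, -1]
z = -1.0625 gives g = 1.0158, positive; keep [-1.125, -1.0625]

[-1.125, -1.0625]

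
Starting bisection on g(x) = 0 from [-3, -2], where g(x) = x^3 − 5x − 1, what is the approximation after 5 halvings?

-2.15625

g(-2.5) = -4.125 < 0, so the root lies in [-2.5, -2]
g(-2.25) = -1.140625 < 0, so the root lies in [-2.25, -2]
g(-2.125) = 0.029297 > 0, so the root lies in [-2.25, -2.125]
g(-2.1875) = -0.53 < 0, so the root lies in [-2.1875, -2.125]
g(-2.15625) = -0.244 < 0, so the root lies in [-2.15625, -2.125]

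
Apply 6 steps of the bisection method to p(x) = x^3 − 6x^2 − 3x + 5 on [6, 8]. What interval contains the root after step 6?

[6.34375, 6.375]

p(7) = 33 > 0, so the root lies in [6, 7]
p(6.5) = 6.625 > 0, so the root lies in [6, 6.5]
p(6.25) = -3.984375 < 0, so the root lies in [6.25, 6.5]
p(6.375) = 1.1152 > 0, so the root lies in [6.25, 6.375]
p(6.3125) = -1.4851 < 0, so the root lies in [6.3125, 6.375]
p(6.34375) = -0.1977 < 0, so the root lies in [6.34375, 6.375]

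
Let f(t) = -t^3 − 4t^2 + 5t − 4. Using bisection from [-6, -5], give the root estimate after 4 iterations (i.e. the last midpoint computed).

-5.1875

t = -5.5 gives f = 13.875, positive; keep [-5.5, -5]
t = -5.25 gives f = 4.203125, positive; keep [-5.25, -5]
t = -5.125 gives f = -0.076172, negative; keep [-5.25, -5.125]
t = -5.1875 gives f = 2.0183, positive; keep [-5.1875, -5.125]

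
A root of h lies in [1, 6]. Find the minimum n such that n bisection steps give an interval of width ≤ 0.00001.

19

Width after n steps is 5/2^n. Need 2^n ≥ 5/0.00001 = 500000.
2^18 = 262144 < 500000 ≤ 2^19 = 524288, so n = 19.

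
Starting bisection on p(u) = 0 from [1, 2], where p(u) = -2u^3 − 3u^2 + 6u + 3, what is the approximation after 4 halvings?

1.4375

midpoint 1.5: p = -1.5 < 0 → [1, 1.5]
midpoint 1.25: p = 1.90625 > 0 → [1.25, 1.5]
midpoint 1.375: p = 0.378906 > 0 → [1.375, 1.5]
midpoint 1.4375: p = -0.5151 < 0 → [1.375, 1.4375]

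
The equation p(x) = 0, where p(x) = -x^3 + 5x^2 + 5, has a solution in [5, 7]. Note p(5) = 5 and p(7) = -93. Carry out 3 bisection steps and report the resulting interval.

[5, 5.25]

p(6) = -31 < 0, so the root lies in [5, 6]
p(5.5) = -10.125 < 0, so the root lies in [5, 5.5]
p(5.25) = -1.890625 < 0, so the root lies in [5, 5.25]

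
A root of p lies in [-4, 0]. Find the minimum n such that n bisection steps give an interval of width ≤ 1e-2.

9

Width after n steps is 4/2^n. Need 2^n ≥ 4/1e-2 = 400.
2^8 = 256 < 400 ≤ 2^9 = 512, so n = 9.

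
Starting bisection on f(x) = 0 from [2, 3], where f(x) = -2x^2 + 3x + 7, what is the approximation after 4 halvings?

x = 2.5 gives f = 2, positive; keep [2.5, 3]
x = 2.75 gives f = 0.125, positive; keep [2.75, 3]
x = 2.875 gives f = -0.90625, negative; keep [2.75, 2.875]
x = 2.8125 gives f = -0.3828, negative; keep [2.75, 2.8125]

2.8125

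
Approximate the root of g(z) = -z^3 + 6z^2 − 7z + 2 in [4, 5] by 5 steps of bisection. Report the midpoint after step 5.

m = 4.5, g(m) = 0.875 (+); new bracket [4.5, 5]
m = 4.75, g(m) = -3.046875 (−); new bracket [4.5, 4.75]
m = 4.625, g(m) = -0.962891 (−); new bracket [4.5, 4.625]
m = 4.5625, g(m) = -0.0139 (−); new bracket [4.5, 4.5625]
m = 4.53125, g(m) = 0.438 (+); new bracket [4.53125, 4.5625]

4.53125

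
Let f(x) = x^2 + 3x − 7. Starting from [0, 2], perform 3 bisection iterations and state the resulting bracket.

f(1) = -3 < 0, so the root lies in [1, 2]
f(1.5) = -0.25 < 0, so the root lies in [1.5, 2]
f(1.75) = 1.3125 > 0, so the root lies in [1.5, 1.75]

[1.5, 1.75]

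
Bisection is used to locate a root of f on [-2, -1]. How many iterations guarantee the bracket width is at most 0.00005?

15

Width after n steps is 1/2^n. Need 2^n ≥ 1/0.00005 = 20000.
2^14 = 16384 < 20000 ≤ 2^15 = 32768, so n = 15.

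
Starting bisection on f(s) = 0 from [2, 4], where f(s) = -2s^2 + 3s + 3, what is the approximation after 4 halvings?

2.125

f(3) = -6 < 0, so the root lies in [2, 3]
f(2.5) = -2 < 0, so the root lies in [2, 2.5]
f(2.25) = -0.375 < 0, so the root lies in [2, 2.25]
f(2.125) = 0.3438 > 0, so the root lies in [2.125, 2.25]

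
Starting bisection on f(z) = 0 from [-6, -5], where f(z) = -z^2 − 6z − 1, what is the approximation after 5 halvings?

-5.84375

midpoint -5.5: f = 1.75 > 0 → [-6, -5.5]
midpoint -5.75: f = 0.4375 > 0 → [-6, -5.75]
midpoint -5.875: f = -0.265625 < 0 → [-5.875, -5.75]
midpoint -5.8125: f = 0.0898 > 0 → [-5.875, -5.8125]
midpoint -5.84375: f = -0.0869 < 0 → [-5.84375, -5.8125]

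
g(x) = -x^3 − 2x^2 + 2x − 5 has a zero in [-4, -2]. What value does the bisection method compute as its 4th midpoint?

midpoint -3: g = -2 < 0 → [-4, -3]
midpoint -3.5: g = 6.375 > 0 → [-3.5, -3]
midpoint -3.25: g = 1.703125 > 0 → [-3.25, -3]
midpoint -3.125: g = -0.2637 < 0 → [-3.25, -3.125]

-3.125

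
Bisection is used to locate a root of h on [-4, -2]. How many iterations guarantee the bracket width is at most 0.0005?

12

Width after n steps is 2/2^n. Need 2^n ≥ 2/0.0005 = 4000.
2^11 = 2048 < 4000 ≤ 2^12 = 4096, so n = 12.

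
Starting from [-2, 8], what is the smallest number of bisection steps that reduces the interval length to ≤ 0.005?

11

Width after n steps is 10/2^n. Need 2^n ≥ 10/0.005 = 2000.
2^10 = 1024 < 2000 ≤ 2^11 = 2048, so n = 11.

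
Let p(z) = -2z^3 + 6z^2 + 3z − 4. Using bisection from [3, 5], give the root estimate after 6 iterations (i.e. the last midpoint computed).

3.28125

m = 4, p(m) = -24 (−); new bracket [3, 4]
m = 3.5, p(m) = -5.75 (−); new bracket [3, 3.5]
m = 3.25, p(m) = 0.46875 (+); new bracket [3.25, 3.5]
m = 3.375, p(m) = -2.418 (−); new bracket [3.25, 3.375]
m = 3.3125, p(m) = -0.9204 (−); new bracket [3.25, 3.3125]
m = 3.28125, p(m) = -0.2125 (−); new bracket [3.25, 3.28125]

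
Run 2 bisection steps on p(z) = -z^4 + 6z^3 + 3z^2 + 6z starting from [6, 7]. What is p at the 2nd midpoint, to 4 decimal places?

p(6.5) = 28.4375 > 0, so the root lies in [6.5, 7]
p(6.75) = -53.472656 < 0, so the root lies in [6.5, 6.75]

-53.4727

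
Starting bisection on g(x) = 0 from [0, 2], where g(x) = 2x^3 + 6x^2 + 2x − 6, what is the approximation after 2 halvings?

0.5

x = 1 gives g = 4, positive; keep [0, 1]
x = 0.5 gives g = -3.25, negative; keep [0.5, 1]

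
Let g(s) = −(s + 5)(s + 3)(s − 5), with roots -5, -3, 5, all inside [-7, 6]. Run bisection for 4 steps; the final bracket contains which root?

midpoint -0.5: g = 61.875 > 0 → [-0.5, 6]
midpoint 2.75: g = 100.265625 > 0 → [2.75, 6]
midpoint 4.375: g = 43.212891 > 0 → [4.375, 6]
midpoint 5.1875: g = -15.6394 < 0 → [4.375, 5.1875]

5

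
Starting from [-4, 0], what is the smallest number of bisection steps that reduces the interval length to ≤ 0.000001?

Width after n steps is 4/2^n. Need 2^n ≥ 4/0.000001 = 4000000.
2^21 = 2097152 < 4000000 ≤ 2^22 = 4194304, so n = 22.

22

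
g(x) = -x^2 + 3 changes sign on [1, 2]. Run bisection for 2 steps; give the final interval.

m = 1.5, g(m) = 0.75 (+); new bracket [1.5, 2]
m = 1.75, g(m) = -0.0625 (−); new bracket [1.5, 1.75]

[1.5, 1.75]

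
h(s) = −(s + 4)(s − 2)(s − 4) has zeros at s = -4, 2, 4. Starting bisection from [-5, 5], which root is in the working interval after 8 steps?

-4

midpoint 0: h = -32 < 0 → [-5, 0]
midpoint -2.5: h = -43.875 < 0 → [-5, -2.5]
midpoint -3.75: h = -11.140625 < 0 → [-5, -3.75]
midpoint -4.375: h = 20.0215 > 0 → [-4.375, -3.75]
midpoint -4.0625: h = 3.0549 > 0 → [-4.0625, -3.75]
midpoint -3.90625: h = -4.3778 < 0 → [-4.0625, -3.90625]
midpoint -3.984375: h = -0.7466 < 0 → [-4.0625, -3.984375]
midpoint -4.0234375: h = 1.1327 > 0 → [-4.0234375, -3.984375]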